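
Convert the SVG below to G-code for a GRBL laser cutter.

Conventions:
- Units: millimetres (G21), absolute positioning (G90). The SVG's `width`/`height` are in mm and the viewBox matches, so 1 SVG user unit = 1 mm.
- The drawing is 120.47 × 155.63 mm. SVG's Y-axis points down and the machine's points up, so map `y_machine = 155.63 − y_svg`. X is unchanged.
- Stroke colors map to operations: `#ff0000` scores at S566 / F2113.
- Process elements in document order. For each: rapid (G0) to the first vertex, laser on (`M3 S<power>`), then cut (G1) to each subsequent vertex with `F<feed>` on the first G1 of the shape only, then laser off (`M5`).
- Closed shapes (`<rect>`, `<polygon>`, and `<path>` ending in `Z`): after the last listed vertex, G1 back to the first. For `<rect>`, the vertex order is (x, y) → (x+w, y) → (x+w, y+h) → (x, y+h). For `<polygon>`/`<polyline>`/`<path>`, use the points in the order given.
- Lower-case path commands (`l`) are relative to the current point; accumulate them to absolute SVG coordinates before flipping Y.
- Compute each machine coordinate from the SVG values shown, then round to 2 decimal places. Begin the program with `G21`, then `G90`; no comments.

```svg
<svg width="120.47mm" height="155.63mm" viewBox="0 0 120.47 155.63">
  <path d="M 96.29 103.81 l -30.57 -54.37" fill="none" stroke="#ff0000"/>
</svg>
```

Since the viewBox matches the mm dimensions, user units are millimetres directly. The only transform is the Y-flip y_m = 155.63 − y_svg.

Shape 1 is a line segment drawn with `<path>`. Its stroke #ff0000 means score at S566, F2113. After flipping Y the toolpath is (96.29,51.82) → (65.72,106.19).

G21
G90
G0 X96.29 Y51.82
M3 S566
G1 X65.72 Y106.19 F2113
M5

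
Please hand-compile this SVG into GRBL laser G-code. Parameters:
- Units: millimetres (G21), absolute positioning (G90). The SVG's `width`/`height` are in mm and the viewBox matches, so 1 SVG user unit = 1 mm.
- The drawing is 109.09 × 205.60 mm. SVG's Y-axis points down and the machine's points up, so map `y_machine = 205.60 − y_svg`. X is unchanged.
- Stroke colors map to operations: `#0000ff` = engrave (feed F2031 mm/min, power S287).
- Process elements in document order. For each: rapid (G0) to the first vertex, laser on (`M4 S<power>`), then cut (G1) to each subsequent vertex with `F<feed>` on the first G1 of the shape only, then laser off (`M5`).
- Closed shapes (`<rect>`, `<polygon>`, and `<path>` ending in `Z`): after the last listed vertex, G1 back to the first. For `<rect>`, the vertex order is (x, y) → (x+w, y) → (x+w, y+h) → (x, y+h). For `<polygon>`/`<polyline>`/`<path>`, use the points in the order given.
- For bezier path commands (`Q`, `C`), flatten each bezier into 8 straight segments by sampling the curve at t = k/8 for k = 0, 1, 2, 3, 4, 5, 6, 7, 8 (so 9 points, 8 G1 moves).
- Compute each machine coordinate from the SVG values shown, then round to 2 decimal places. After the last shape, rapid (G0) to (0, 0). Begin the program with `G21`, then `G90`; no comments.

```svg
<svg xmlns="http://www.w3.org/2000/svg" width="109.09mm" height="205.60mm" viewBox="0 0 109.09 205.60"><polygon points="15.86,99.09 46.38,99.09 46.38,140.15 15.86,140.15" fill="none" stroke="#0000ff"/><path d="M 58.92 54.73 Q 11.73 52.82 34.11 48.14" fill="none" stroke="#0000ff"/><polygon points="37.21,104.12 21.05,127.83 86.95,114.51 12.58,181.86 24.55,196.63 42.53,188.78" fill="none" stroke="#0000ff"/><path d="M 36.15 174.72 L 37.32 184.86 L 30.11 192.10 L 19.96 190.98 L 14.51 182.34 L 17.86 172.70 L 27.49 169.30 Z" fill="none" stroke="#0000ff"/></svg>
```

viewBox `0 0 109.09 205.60` with mm width/height → 1 unit = 1 mm. Flip: y_m = 205.60 − y_svg.

**Shape 1** — `<polygon>` rectangle, stroke `#0000ff` → engrave (S287, F2031). Machine vertices: (15.86,106.51) → (46.38,106.51) → (46.38,65.45) → (15.86,65.45) → (15.86,106.51). Closed: final G1 returns to the first vertex.

**Shape 2** — `<path>` quadratic bezier, stroke `#0000ff` → engrave (S287, F2031). Control points (SVG): P0=(58.92,54.73), P1=(11.73,52.82), P2=(34.11,48.14); sampled at t=k/8. Machine vertices: (58.92,150.87) → (48.21,151.39) → (39.67,152.00) → (33.31,152.69) → (29.12,153.47) → (27.11,154.34) → (27.27,155.29) → (29.60,156.33) → (34.11,157.46). Open path.

**Shape 3** — `<polygon>` closed polygon, stroke `#0000ff` → engrave (S287, F2031). Machine vertices: (37.21,101.48) → (21.05,77.77) → (86.95,91.09) → (12.58,23.74) → (24.55,8.97) → (42.53,16.82) → (37.21,101.48). Closed: final G1 returns to the first vertex.

**Shape 4** — `<path>` regular polygon, stroke `#0000ff` → engrave (S287, F2031). Machine vertices: (36.15,30.88) → (37.32,20.74) → (30.11,13.50) → (19.96,14.62) → (14.51,23.26) → (17.86,32.90) → (27.49,36.30) → (36.15,30.88). Closed: final G1 returns to the first vertex.

G21
G90
G0 X15.86 Y106.51
M4 S287
G1 X46.38 Y106.51 F2031
G1 X46.38 Y65.45
G1 X15.86 Y65.45
G1 X15.86 Y106.51
M5
G0 X58.92 Y150.87
M4 S287
G1 X48.21 Y151.39 F2031
G1 X39.67 Y152.00
G1 X33.31 Y152.69
G1 X29.12 Y153.47
G1 X27.11 Y154.34
G1 X27.27 Y155.29
G1 X29.60 Y156.33
G1 X34.11 Y157.46
M5
G0 X37.21 Y101.48
M4 S287
G1 X21.05 Y77.77 F2031
G1 X86.95 Y91.09
G1 X12.58 Y23.74
G1 X24.55 Y8.97
G1 X42.53 Y16.82
G1 X37.21 Y101.48
M5
G0 X36.15 Y30.88
M4 S287
G1 X37.32 Y20.74 F2031
G1 X30.11 Y13.50
G1 X19.96 Y14.62
G1 X14.51 Y23.26
G1 X17.86 Y32.90
G1 X27.49 Y36.30
G1 X36.15 Y30.88
M5
G0 X0.00 Y0.00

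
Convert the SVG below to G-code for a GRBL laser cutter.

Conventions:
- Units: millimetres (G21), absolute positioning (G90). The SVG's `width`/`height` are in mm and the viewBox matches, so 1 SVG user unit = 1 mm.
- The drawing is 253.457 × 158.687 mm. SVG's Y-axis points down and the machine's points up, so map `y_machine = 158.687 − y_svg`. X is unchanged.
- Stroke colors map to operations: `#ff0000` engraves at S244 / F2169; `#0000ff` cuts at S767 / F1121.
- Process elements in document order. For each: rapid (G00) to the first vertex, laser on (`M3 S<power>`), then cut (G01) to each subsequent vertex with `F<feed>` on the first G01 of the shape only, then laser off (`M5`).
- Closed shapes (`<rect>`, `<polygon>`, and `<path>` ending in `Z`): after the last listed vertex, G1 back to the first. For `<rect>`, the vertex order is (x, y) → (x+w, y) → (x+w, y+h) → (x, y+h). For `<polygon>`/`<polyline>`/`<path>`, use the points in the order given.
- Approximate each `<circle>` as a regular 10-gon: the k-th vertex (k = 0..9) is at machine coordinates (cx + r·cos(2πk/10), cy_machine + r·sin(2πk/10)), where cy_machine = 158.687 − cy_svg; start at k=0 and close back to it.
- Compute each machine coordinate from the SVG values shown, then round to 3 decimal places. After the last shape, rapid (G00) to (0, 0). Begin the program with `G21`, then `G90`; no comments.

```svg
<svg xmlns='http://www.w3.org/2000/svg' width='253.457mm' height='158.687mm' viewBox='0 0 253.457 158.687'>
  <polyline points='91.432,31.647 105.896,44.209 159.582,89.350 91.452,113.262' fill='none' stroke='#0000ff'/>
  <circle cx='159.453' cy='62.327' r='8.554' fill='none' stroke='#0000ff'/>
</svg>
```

G21
G90
G00 X91.432 Y127.040
M3 S767
G01 X105.896 Y114.478 F1121
G01 X159.582 Y69.337
G01 X91.452 Y45.425
M5
G00 X168.007 Y96.360
M3 S767
G01 X166.373 Y101.388 F1121
G01 X162.096 Y104.495
G01 X156.810 Y104.495
G01 X152.533 Y101.388
G01 X150.899 Y96.360
G01 X152.533 Y91.332
G01 X156.810 Y88.225
G01 X162.096 Y88.225
G01 X166.373 Y91.332
G01 X168.007 Y96.360
M5
G00 X0.000 Y0.000

Since the viewBox matches the mm dimensions, user units are millimetres directly. The only transform is the Y-flip y_m = 158.687 − y_svg.

Shape 1 is a open polyline drawn with `<polyline>`. Its stroke #0000ff means cut at S767, F1121. After flipping Y the toolpath is (91.432,127.040) → (105.896,114.478) → (159.582,69.337) → (91.452,45.425).

Shape 2 is a circle drawn with `<circle>`. Its stroke #0000ff means cut at S767, F1121. After flipping Y the toolpath is (168.007,96.360) → (166.373,101.388) → (162.096,104.495) → (156.810,104.495) → (152.533,101.388) → (150.899,96.360) → (152.533,91.332) → (156.810,88.225) → (162.096,88.225) → (166.373,91.332) → (168.007,96.360), returning to the start.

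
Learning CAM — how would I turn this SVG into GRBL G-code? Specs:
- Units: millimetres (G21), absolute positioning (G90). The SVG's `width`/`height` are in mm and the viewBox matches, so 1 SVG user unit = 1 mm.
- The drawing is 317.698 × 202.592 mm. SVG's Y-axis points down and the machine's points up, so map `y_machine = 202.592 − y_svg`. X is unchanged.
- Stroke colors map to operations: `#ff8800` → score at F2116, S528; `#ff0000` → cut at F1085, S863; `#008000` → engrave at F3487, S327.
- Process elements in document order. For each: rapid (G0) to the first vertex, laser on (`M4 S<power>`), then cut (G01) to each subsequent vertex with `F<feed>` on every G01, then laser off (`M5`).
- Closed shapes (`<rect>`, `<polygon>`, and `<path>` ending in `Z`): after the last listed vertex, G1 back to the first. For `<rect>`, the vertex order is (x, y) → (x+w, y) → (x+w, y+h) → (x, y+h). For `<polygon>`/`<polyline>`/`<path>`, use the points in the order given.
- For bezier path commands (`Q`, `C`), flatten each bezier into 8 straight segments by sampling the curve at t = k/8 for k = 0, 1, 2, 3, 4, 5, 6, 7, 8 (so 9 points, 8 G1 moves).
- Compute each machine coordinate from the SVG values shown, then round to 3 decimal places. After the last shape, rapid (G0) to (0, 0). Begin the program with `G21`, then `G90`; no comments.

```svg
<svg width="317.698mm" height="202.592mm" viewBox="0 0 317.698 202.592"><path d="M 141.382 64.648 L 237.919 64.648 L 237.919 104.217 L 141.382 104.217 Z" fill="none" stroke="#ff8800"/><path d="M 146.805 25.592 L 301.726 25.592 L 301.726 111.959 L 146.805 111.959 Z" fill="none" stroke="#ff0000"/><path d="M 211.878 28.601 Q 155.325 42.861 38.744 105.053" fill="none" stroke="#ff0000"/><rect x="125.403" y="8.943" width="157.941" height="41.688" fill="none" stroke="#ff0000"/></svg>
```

G21
G90
G0 X141.382 Y137.944
M4 S528
G01 X237.919 Y137.944 F2116
G01 X237.919 Y98.375 F2116
G01 X141.382 Y98.375 F2116
G01 X141.382 Y137.944 F2116
M5
G0 X146.805 Y177.000
M4 S863
G01 X301.726 Y177.000 F1085
G01 X301.726 Y90.633 F1085
G01 X146.805 Y90.633 F1085
G01 X146.805 Y177.000 F1085
M5
G0 X211.878 Y173.991
M4 S863
G01 X196.802 Y169.677 F1085
G01 X179.850 Y163.865 F1085
G01 X161.022 Y156.556 F1085
G01 X140.318 Y147.748 F1085
G01 X117.738 Y137.443 F1085
G01 X93.283 Y125.639 F1085
G01 X66.951 Y112.338 F1085
G01 X38.744 Y97.539 F1085
M5
G0 X125.403 Y193.649
M4 S863
G01 X283.344 Y193.649 F1085
G01 X283.344 Y151.961 F1085
G01 X125.403 Y151.961 F1085
G01 X125.403 Y193.649 F1085
M5
G0 X0.000 Y0.000

viewBox `0 0 317.698 202.592` with mm width/height → 1 unit = 1 mm. Flip: y_m = 202.592 − y_svg.

**Shape 1** — `<path>` rectangle, stroke `#ff8800` → score (S528, F2116). Machine vertices: (141.382,137.944) → (237.919,137.944) → (237.919,98.375) → (141.382,98.375) → (141.382,137.944). Closed: final G1 returns to the first vertex.

**Shape 2** — `<path>` rectangle, stroke `#ff0000` → cut (S863, F1085). Machine vertices: (146.805,177.000) → (301.726,177.000) → (301.726,90.633) → (146.805,90.633) → (146.805,177.000). Closed: final G1 returns to the first vertex.

**Shape 3** — `<path>` quadratic bezier, stroke `#ff0000` → cut (S863, F1085). Control points (SVG): P0=(211.878,28.601), P1=(155.325,42.861), P2=(38.744,105.053); sampled at t=k/8. Machine vertices: (211.878,173.991) → (196.802,169.677) → (179.850,163.865) → (161.022,156.556) → (140.318,147.748) → (117.738,137.443) → (93.283,125.639) → (66.951,112.338) → (38.744,97.539). Open path.

**Shape 4** — `<rect>` rectangle, stroke `#ff0000` → cut (S863, F1085). Machine vertices: (125.403,193.649) → (283.344,193.649) → (283.344,151.961) → (125.403,151.961) → (125.403,193.649). Closed: final G1 returns to the first vertex.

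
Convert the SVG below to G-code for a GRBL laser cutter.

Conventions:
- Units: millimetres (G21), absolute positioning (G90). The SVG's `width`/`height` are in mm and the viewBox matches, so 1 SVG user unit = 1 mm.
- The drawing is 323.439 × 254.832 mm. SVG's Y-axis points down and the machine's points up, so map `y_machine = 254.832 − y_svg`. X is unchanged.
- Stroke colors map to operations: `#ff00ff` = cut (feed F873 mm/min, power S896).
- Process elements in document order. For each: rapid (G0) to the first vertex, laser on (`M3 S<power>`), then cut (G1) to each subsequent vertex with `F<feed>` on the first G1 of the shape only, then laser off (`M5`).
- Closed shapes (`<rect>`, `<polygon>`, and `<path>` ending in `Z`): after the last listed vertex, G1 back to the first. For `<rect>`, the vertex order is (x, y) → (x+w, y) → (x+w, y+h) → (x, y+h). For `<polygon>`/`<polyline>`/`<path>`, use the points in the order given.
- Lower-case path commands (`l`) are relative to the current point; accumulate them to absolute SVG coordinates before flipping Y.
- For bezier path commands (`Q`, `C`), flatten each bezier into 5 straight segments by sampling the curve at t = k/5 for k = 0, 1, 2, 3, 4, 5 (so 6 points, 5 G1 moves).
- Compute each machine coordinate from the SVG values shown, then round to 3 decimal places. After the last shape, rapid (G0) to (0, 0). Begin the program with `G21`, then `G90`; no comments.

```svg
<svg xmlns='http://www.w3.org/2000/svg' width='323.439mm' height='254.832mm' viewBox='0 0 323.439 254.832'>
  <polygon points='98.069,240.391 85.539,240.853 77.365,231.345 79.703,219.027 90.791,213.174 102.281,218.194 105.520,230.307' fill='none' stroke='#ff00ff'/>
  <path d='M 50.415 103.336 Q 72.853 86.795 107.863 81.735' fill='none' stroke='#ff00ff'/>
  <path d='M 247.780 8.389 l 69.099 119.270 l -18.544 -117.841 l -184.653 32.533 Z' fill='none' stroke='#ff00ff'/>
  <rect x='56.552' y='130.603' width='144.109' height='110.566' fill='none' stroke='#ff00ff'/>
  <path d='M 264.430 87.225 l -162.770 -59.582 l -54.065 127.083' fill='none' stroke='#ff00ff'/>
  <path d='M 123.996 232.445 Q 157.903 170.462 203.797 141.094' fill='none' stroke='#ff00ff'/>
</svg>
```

Since the viewBox matches the mm dimensions, user units are millimetres directly. The only transform is the Y-flip y_m = 254.832 − y_svg.

Shape 1 is a regular polygon drawn with `<polygon>`. Its stroke #ff00ff means cut at S896, F873. After flipping Y the toolpath is (98.069,14.441) → (85.539,13.979) → (77.365,23.487) → (79.703,35.805) → (90.791,41.658) → (102.281,36.638) → (105.520,24.525) → (98.069,14.441), returning to the start.

Shape 2 is a quadratic bezier drawn with `<path>`. Its stroke #ff00ff means cut at S896, F873. After flipping Y the toolpath is (50.415,151.496) → (59.893,157.653) → (70.377,162.892) → (81.867,167.212) → (94.362,170.614) → (107.863,173.097).

Shape 3 is a closed polygon drawn with `<path>`. Its stroke #ff00ff means cut at S896, F873. After flipping Y the toolpath is (247.780,246.443) → (316.879,127.173) → (298.335,245.014) → (113.682,212.481) → (247.780,246.443), returning to the start.

Shape 4 is a rectangle drawn with `<rect>`. Its stroke #ff00ff means cut at S896, F873. After flipping Y the toolpath is (56.552,124.229) → (200.661,124.229) → (200.661,13.663) → (56.552,13.663) → (56.552,124.229), returning to the start.

Shape 5 is a open polyline drawn with `<path>`. Its stroke #ff00ff means cut at S896, F873. After flipping Y the toolpath is (264.430,167.607) → (101.660,227.189) → (47.595,100.106).

Shape 6 is a quadratic bezier drawn with `<path>`. Its stroke #ff00ff means cut at S896, F873. After flipping Y the toolpath is (123.996,22.387) → (138.038,45.876) → (153.040,66.755) → (169.000,85.025) → (185.919,100.686) → (203.797,113.738).

G21
G90
G0 X98.069 Y14.441
M3 S896
G1 X85.539 Y13.979 F873
G1 X77.365 Y23.487
G1 X79.703 Y35.805
G1 X90.791 Y41.658
G1 X102.281 Y36.638
G1 X105.520 Y24.525
G1 X98.069 Y14.441
M5
G0 X50.415 Y151.496
M3 S896
G1 X59.893 Y157.653 F873
G1 X70.377 Y162.892
G1 X81.867 Y167.212
G1 X94.362 Y170.614
G1 X107.863 Y173.097
M5
G0 X247.780 Y246.443
M3 S896
G1 X316.879 Y127.173 F873
G1 X298.335 Y245.014
G1 X113.682 Y212.481
G1 X247.780 Y246.443
M5
G0 X56.552 Y124.229
M3 S896
G1 X200.661 Y124.229 F873
G1 X200.661 Y13.663
G1 X56.552 Y13.663
G1 X56.552 Y124.229
M5
G0 X264.430 Y167.607
M3 S896
G1 X101.660 Y227.189 F873
G1 X47.595 Y100.106
M5
G0 X123.996 Y22.387
M3 S896
G1 X138.038 Y45.876 F873
G1 X153.040 Y66.755
G1 X169.000 Y85.025
G1 X185.919 Y100.686
G1 X203.797 Y113.738
M5
G0 X0.000 Y0.000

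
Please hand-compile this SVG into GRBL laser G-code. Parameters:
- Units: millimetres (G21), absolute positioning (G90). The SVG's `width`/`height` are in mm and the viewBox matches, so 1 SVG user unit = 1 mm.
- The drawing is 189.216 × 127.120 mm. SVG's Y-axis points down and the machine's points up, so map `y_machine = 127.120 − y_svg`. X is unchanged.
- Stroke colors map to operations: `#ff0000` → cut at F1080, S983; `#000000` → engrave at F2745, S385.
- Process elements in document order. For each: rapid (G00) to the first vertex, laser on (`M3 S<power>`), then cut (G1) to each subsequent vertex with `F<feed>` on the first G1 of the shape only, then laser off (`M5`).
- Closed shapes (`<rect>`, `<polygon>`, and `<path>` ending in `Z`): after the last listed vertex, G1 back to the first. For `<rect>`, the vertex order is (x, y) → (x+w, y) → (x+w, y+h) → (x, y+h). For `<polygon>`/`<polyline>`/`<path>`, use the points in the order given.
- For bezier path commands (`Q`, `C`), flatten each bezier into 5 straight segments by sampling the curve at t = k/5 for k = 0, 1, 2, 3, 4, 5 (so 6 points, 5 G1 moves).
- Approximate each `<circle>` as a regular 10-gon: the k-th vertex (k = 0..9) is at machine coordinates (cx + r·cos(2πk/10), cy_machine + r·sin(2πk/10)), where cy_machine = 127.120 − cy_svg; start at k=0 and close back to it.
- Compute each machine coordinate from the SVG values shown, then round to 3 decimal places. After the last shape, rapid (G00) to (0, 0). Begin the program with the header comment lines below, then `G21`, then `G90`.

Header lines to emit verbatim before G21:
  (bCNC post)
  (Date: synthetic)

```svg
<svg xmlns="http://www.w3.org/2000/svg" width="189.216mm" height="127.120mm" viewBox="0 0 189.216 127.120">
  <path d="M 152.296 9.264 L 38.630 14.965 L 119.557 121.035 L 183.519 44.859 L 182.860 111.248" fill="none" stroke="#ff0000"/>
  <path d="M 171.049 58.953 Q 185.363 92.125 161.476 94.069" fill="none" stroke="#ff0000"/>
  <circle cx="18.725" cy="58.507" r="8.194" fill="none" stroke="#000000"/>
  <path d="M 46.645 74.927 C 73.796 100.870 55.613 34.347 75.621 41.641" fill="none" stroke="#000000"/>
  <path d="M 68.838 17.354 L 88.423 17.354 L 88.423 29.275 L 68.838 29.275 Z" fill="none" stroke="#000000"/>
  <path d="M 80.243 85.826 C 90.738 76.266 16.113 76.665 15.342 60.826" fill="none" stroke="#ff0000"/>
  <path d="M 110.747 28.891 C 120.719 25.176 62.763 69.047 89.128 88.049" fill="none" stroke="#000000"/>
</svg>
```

1 u = 1 mm; y_m = 127.120 − y.

[1] `<path>` open polyline, #ff0000→cut S983 F1080: (152.296,117.856) → (38.630,112.155) → (119.557,6.085) → (183.519,82.261) → (182.860,15.872)

[2] `<path>` quadratic bezier, #ff0000→cut S983 F1080: (171.049,68.167) → (175.247,56.147) → (176.388,46.626) → (174.473,39.603) → (169.503,35.078) → (161.476,33.051)

[3] `<circle>` circle, #000000→engrave S385 F2745: (26.919,68.613) → (25.354,73.429) → (21.257,76.406) → (16.193,76.406) → (12.096,73.429) → (10.531,68.613) → (12.096,63.797) → (16.193,60.820) → (21.257,60.820) → (25.354,63.797) → (26.919,68.613) (closed)

[4] `<path>` cubic bezier, #000000→engrave S385 F2745: (46.645,52.193) → (58.164,46.393) → (62.811,54.803) → (64.597,69.442) → (67.531,82.328) → (75.621,85.479)

[5] `<path>` rectangle, #000000→engrave S385 F2745: (68.838,109.766) → (88.423,109.766) → (88.423,97.845) → (68.838,97.845) → (68.838,109.766) (closed)

[6] `<path>` cubic bezier, #ff0000→cut S983 F1080: (80.243,41.294) → (77.597,46.044) → (62.154,49.662) → (41.543,53.405) → (23.395,58.530) → (15.342,66.294)

[7] `<path>` cubic bezier, #000000→engrave S385 F2745: (110.747,98.229) → (109.797,95.327) → (99.852,84.483) → (88.220,69.173) → (82.210,52.877) → (89.128,39.071)

(bCNC post)
(Date: synthetic)
G21
G90
G00 X152.296 Y117.856
M3 S983
G1 X38.630 Y112.155 F1080
G1 X119.557 Y6.085
G1 X183.519 Y82.261
G1 X182.860 Y15.872
M5
G00 X171.049 Y68.167
M3 S983
G1 X175.247 Y56.147 F1080
G1 X176.388 Y46.626
G1 X174.473 Y39.603
G1 X169.503 Y35.078
G1 X161.476 Y33.051
M5
G00 X26.919 Y68.613
M3 S385
G1 X25.354 Y73.429 F2745
G1 X21.257 Y76.406
G1 X16.193 Y76.406
G1 X12.096 Y73.429
G1 X10.531 Y68.613
G1 X12.096 Y63.797
G1 X16.193 Y60.820
G1 X21.257 Y60.820
G1 X25.354 Y63.797
G1 X26.919 Y68.613
M5
G00 X46.645 Y52.193
M3 S385
G1 X58.164 Y46.393 F2745
G1 X62.811 Y54.803
G1 X64.597 Y69.442
G1 X67.531 Y82.328
G1 X75.621 Y85.479
M5
G00 X68.838 Y109.766
M3 S385
G1 X88.423 Y109.766 F2745
G1 X88.423 Y97.845
G1 X68.838 Y97.845
G1 X68.838 Y109.766
M5
G00 X80.243 Y41.294
M3 S983
G1 X77.597 Y46.044 F1080
G1 X62.154 Y49.662
G1 X41.543 Y53.405
G1 X23.395 Y58.530
G1 X15.342 Y66.294
M5
G00 X110.747 Y98.229
M3 S385
G1 X109.797 Y95.327 F2745
G1 X99.852 Y84.483
G1 X88.220 Y69.173
G1 X82.210 Y52.877
G1 X89.128 Y39.071
M5
G00 X0.000 Y0.000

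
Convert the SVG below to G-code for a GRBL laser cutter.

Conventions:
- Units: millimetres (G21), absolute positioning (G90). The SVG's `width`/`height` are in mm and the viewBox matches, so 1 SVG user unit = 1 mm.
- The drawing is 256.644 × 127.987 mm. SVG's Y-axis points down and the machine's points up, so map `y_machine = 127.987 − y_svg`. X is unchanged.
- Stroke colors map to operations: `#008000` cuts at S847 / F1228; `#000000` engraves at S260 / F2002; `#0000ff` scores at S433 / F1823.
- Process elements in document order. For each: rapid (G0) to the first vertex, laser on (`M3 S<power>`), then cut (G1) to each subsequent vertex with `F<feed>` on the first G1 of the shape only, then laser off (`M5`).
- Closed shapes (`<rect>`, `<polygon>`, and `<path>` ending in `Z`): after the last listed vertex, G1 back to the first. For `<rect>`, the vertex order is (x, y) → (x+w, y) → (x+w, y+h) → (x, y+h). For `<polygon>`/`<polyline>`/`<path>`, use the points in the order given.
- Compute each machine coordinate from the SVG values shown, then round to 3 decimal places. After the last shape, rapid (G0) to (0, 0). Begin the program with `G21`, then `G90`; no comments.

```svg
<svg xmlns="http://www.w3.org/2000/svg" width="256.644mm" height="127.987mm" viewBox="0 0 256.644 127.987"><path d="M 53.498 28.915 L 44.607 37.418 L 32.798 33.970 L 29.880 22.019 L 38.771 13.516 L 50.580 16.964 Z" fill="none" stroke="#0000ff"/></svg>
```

viewBox `0 0 256.644 127.987` with mm width/height → 1 unit = 1 mm. Flip: y_m = 127.987 − y_svg.

**Shape 1** — `<path>` regular polygon, stroke `#0000ff` → score (S433, F1823). Machine vertices: (53.498,99.072) → (44.607,90.569) → (32.798,94.017) → (29.880,105.968) → (38.771,114.471) → (50.580,111.023) → (53.498,99.072). Closed: final G1 returns to the first vertex.

G21
G90
G0 X53.498 Y99.072
M3 S433
G1 X44.607 Y90.569 F1823
G1 X32.798 Y94.017
G1 X29.880 Y105.968
G1 X38.771 Y114.471
G1 X50.580 Y111.023
G1 X53.498 Y99.072
M5
G0 X0.000 Y0.000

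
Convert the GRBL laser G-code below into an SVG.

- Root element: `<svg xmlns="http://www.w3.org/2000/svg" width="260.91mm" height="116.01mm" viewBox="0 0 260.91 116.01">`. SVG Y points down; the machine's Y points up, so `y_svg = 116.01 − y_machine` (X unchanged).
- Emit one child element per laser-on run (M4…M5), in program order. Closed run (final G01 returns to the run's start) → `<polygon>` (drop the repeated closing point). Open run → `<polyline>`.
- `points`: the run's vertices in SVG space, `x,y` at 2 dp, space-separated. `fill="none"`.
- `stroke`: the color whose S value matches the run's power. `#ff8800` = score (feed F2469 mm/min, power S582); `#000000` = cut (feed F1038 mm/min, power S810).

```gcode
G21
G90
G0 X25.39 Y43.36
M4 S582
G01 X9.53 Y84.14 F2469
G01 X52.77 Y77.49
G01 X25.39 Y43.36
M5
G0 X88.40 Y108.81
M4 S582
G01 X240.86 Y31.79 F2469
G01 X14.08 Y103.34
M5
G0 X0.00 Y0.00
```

y_svg = 116.01 − y_m. Every run uses S582, so all elements get stroke `#ff8800` (score).

[1] closed run; points: 25.39,72.65 9.53,31.87 52.77,38.52

[2] open run; points: 88.40,7.20 240.86,84.22 14.08,12.67

<svg xmlns="http://www.w3.org/2000/svg" width="260.91mm" height="116.01mm" viewBox="0 0 260.91 116.01">
  <polygon points="25.39,72.65 9.53,31.87 52.77,38.52" fill="none" stroke="#ff8800"/>
  <polyline points="88.40,7.20 240.86,84.22 14.08,12.67" fill="none" stroke="#ff8800"/>
</svg>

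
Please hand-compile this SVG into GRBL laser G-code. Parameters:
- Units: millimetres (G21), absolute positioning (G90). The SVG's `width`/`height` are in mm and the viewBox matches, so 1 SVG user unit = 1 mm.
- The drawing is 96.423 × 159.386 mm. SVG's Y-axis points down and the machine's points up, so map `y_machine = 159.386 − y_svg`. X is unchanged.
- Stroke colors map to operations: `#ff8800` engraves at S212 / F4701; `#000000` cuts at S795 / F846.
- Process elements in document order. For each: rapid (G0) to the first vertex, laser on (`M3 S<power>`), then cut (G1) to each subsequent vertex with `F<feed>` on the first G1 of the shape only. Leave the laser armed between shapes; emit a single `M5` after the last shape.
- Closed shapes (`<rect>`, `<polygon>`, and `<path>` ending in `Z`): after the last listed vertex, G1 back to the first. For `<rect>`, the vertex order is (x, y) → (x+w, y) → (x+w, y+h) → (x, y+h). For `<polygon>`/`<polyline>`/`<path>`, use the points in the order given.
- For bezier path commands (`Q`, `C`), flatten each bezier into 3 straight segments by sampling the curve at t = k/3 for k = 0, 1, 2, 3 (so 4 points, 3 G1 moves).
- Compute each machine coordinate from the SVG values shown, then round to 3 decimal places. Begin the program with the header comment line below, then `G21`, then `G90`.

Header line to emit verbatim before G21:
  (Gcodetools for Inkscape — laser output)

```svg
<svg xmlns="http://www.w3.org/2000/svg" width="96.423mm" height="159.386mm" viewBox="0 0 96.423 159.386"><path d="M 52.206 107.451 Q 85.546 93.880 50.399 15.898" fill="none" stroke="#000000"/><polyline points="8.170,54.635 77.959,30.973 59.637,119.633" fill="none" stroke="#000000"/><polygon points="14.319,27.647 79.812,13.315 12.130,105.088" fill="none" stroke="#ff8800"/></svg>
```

(Gcodetools for Inkscape — laser output)
G21
G90
G0 X52.206 Y51.935
M3 S795
G1 X66.823 Y68.139 F846
G1 X66.221 Y98.657
G1 X50.399 Y143.488
G0 X8.170 Y104.751
M3 S795
G1 X77.959 Y128.413 F846
G1 X59.637 Y39.753
G0 X14.319 Y131.739
M3 S212
G1 X79.812 Y146.071 F4701
G1 X12.130 Y54.298
G1 X14.319 Y131.739
M5

Since the viewBox matches the mm dimensions, user units are millimetres directly. The only transform is the Y-flip y_m = 159.386 − y_svg.

Shape 1 is a quadratic bezier drawn with `<path>`. Its stroke #000000 means cut at S795, F846. After flipping Y the toolpath is (52.206,51.935) → (66.823,68.139) → (66.221,98.657) → (50.399,143.488).

Shape 2 is a open polyline drawn with `<polyline>`. Its stroke #000000 means cut at S795, F846. After flipping Y the toolpath is (8.170,104.751) → (77.959,128.413) → (59.637,39.753).

Shape 3 is a closed polygon drawn with `<polygon>`. Its stroke #ff8800 means engrave at S212, F4701. After flipping Y the toolpath is (14.319,131.739) → (79.812,146.071) → (12.130,54.298) → (14.319,131.739), returning to the start.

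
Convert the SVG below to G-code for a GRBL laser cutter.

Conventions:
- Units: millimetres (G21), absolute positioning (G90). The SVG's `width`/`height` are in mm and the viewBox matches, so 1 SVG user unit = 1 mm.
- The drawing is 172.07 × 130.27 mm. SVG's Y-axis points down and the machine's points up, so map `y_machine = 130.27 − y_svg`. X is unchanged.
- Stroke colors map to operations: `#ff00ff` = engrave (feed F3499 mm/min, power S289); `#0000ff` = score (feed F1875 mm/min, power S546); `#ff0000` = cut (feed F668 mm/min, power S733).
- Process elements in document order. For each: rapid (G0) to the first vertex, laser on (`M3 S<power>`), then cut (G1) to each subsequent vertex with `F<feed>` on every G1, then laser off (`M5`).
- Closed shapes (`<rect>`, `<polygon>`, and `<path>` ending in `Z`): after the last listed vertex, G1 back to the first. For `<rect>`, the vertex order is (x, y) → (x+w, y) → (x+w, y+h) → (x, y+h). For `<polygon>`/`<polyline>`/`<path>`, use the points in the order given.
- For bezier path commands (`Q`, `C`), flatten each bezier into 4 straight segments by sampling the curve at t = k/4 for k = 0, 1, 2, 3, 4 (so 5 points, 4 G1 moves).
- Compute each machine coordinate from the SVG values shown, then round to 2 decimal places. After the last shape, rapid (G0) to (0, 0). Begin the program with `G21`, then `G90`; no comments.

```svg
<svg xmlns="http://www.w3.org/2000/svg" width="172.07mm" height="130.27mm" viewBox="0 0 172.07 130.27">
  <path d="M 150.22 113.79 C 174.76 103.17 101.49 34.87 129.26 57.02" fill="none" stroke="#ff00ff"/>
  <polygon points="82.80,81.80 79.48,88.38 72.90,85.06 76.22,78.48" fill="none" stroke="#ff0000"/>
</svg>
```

1 u = 1 mm; y_m = 130.27 − y.

[1] `<path>` cubic bezier, #ff00ff→engrave S289 F3499: (150.22,16.48) → (153.39,32.95) → (138.53,57.15) → (124.27,75.22) → (129.26,73.25)

[2] `<polygon>` regular polygon, #ff0000→cut S733 F668: (82.80,48.47) → (79.48,41.89) → (72.90,45.21) → (76.22,51.79) → (82.80,48.47) (closed)

G21
G90
G0 X150.22 Y16.48
M3 S289
G1 X153.39 Y32.95 F3499
G1 X138.53 Y57.15 F3499
G1 X124.27 Y75.22 F3499
G1 X129.26 Y73.25 F3499
M5
G0 X82.80 Y48.47
M3 S733
G1 X79.48 Y41.89 F668
G1 X72.90 Y45.21 F668
G1 X76.22 Y51.79 F668
G1 X82.80 Y48.47 F668
M5
G0 X0.00 Y0.00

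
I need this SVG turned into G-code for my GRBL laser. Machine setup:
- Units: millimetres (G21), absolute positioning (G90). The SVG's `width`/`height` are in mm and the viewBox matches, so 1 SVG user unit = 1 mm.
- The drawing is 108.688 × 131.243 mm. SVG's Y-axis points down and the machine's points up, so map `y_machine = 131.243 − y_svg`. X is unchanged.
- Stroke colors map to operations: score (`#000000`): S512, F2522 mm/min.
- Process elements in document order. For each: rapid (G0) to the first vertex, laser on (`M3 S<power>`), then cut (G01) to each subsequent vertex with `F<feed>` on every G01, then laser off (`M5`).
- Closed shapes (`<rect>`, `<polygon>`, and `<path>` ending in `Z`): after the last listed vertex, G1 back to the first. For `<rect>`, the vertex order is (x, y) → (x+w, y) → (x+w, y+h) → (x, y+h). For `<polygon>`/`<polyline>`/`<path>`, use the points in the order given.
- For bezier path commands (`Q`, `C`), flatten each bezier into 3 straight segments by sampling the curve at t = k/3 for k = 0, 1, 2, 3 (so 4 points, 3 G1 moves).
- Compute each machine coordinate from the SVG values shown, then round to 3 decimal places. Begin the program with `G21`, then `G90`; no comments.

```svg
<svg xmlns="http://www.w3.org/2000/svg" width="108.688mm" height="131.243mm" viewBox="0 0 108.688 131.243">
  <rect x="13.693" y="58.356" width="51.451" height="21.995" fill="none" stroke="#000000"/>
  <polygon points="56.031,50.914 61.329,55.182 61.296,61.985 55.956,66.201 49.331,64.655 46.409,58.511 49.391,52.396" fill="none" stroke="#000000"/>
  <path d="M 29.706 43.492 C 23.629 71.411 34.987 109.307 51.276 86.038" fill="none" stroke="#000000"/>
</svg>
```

G21
G90
G0 X13.693 Y72.887
M3 S512
G01 X65.144 Y72.887 F2522
G01 X65.144 Y50.892 F2522
G01 X13.693 Y50.892 F2522
G01 X13.693 Y72.887 F2522
M5
G0 X56.031 Y80.329
M3 S512
G01 X61.329 Y76.061 F2522
G01 X61.296 Y69.258 F2522
G01 X55.956 Y65.042 F2522
G01 X49.331 Y66.588 F2522
G01 X46.409 Y72.732 F2522
G01 X49.391 Y78.847 F2522
G01 X56.031 Y80.329 F2522
M5
G0 X29.706 Y87.751
M3 S512
G01 X28.978 Y59.141 F2522
G01 X37.094 Y39.689 F2522
G01 X51.276 Y45.205 F2522
M5

1 u = 1 mm; y_m = 131.243 − y.

[1] `<rect>` rectangle, #000000→score S512 F2522: (13.693,72.887) → (65.144,72.887) → (65.144,50.892) → (13.693,50.892) → (13.693,72.887) (closed)

[2] `<polygon>` regular polygon, #000000→score S512 F2522: (56.031,80.329) → (61.329,76.061) → (61.296,69.258) → (55.956,65.042) → (49.331,66.588) → (46.409,72.732) → (49.391,78.847) → (56.031,80.329) (closed)

[3] `<path>` cubic bezier, #000000→score S512 F2522: (29.706,87.751) → (28.978,59.141) → (37.094,39.689) → (51.276,45.205)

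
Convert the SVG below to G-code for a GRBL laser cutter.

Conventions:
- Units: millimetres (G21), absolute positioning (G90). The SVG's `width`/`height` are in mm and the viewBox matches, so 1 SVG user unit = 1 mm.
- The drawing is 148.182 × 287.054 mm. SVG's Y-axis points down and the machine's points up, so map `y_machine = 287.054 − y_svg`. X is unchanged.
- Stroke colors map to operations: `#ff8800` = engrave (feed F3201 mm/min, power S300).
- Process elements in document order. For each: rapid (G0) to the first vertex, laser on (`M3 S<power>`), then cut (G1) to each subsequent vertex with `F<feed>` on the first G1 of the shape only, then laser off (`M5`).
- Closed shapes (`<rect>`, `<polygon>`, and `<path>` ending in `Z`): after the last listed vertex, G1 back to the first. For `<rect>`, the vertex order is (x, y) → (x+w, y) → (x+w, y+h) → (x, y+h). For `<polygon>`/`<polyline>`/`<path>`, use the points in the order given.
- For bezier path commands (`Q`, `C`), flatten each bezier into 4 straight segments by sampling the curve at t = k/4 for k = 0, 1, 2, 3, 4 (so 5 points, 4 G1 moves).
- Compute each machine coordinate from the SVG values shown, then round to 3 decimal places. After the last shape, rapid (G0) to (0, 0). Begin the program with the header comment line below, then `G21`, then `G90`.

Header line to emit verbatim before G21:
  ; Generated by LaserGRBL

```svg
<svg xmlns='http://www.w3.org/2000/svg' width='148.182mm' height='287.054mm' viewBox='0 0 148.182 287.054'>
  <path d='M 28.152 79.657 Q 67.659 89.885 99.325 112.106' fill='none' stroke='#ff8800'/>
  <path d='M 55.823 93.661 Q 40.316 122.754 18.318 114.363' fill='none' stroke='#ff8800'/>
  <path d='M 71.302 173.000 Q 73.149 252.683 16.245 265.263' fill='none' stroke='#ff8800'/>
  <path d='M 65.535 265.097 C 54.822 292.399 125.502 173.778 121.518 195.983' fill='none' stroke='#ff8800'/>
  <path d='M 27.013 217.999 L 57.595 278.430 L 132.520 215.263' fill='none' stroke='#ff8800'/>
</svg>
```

Since the viewBox matches the mm dimensions, user units are millimetres directly. The only transform is the Y-flip y_m = 287.054 − y_svg.

Shape 1 is a quadratic bezier drawn with `<path>`. Its stroke #ff8800 means engrave at S300, F3201. After flipping Y the toolpath is (28.152,207.397) → (47.415,201.533) → (65.699,194.171) → (83.002,185.309) → (99.325,174.948).

Shape 2 is a quadratic bezier drawn with `<path>`. Its stroke #ff8800 means engrave at S300, F3201. After flipping Y the toolpath is (55.823,193.393) → (47.664,181.189) → (38.693,173.671) → (28.911,170.838) → (18.318,172.691).

Shape 3 is a quadratic bezier drawn with `<path>`. Its stroke #ff8800 means engrave at S300, F3201. After flipping Y the toolpath is (71.302,114.054) → (68.554,78.406) → (58.461,51.147) → (41.025,32.275) → (16.245,21.791).

Shape 4 is a cubic bezier drawn with `<path>`. Its stroke #ff8800 means engrave at S300, F3201. After flipping Y the toolpath is (65.535,21.957) → (70.323,24.361) → (91.003,54.603) → (112.945,85.800) → (121.518,91.071).

Shape 5 is a open polyline drawn with `<path>`. Its stroke #ff8800 means engrave at S300, F3201. After flipping Y the toolpath is (27.013,69.055) → (57.595,8.624) → (132.520,71.791).

; Generated by LaserGRBL
G21
G90
G0 X28.152 Y207.397
M3 S300
G1 X47.415 Y201.533 F3201
G1 X65.699 Y194.171
G1 X83.002 Y185.309
G1 X99.325 Y174.948
M5
G0 X55.823 Y193.393
M3 S300
G1 X47.664 Y181.189 F3201
G1 X38.693 Y173.671
G1 X28.911 Y170.838
G1 X18.318 Y172.691
M5
G0 X71.302 Y114.054
M3 S300
G1 X68.554 Y78.406 F3201
G1 X58.461 Y51.147
G1 X41.025 Y32.275
G1 X16.245 Y21.791
M5
G0 X65.535 Y21.957
M3 S300
G1 X70.323 Y24.361 F3201
G1 X91.003 Y54.603
G1 X112.945 Y85.800
G1 X121.518 Y91.071
M5
G0 X27.013 Y69.055
M3 S300
G1 X57.595 Y8.624 F3201
G1 X132.520 Y71.791
M5
G0 X0.000 Y0.000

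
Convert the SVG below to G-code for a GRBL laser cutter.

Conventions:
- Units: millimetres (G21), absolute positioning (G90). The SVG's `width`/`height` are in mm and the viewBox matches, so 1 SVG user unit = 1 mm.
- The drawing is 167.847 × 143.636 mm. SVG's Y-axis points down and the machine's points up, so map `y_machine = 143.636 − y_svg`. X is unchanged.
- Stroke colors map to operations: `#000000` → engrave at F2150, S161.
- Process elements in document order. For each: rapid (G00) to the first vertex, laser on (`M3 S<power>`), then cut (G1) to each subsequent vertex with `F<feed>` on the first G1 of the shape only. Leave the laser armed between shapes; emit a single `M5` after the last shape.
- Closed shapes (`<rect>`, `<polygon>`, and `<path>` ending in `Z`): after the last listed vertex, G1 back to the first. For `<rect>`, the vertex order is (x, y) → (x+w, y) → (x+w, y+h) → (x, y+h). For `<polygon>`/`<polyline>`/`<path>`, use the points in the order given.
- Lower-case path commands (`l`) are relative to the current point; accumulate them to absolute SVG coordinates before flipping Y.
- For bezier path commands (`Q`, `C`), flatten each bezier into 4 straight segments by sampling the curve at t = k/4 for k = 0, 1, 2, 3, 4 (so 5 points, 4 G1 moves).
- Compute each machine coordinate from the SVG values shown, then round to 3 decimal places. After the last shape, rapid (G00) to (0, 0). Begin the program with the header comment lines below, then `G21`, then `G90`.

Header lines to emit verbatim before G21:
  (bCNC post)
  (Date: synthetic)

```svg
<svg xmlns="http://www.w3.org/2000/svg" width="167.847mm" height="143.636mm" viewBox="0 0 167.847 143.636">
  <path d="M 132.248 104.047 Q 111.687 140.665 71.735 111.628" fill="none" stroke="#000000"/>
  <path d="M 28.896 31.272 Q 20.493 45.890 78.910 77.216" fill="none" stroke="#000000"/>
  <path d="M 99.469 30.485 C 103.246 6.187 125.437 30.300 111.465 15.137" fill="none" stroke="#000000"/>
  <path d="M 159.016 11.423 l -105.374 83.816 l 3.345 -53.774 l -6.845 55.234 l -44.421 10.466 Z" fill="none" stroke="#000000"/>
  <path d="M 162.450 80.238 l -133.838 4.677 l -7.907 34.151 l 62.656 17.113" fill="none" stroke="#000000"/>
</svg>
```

Since the viewBox matches the mm dimensions, user units are millimetres directly. The only transform is the Y-flip y_m = 143.636 − y_svg.

Shape 1 is a quadratic bezier drawn with `<path>`. Its stroke #000000 means engrave at S161, F2150. After flipping Y the toolpath is (132.248,39.589) → (120.756,25.383) → (106.839,19.385) → (90.499,21.593) → (71.735,32.008).

Shape 2 is a quadratic bezier drawn with `<path>`. Its stroke #000000 means engrave at S161, F2150. After flipping Y the toolpath is (28.896,112.364) → (28.871,104.011) → (37.198,93.569) → (53.878,81.039) → (78.910,66.420).

Shape 3 is a cubic bezier drawn with `<path>`. Its stroke #000000 means engrave at S161, F2150. After flipping Y the toolpath is (99.469,113.151) → (104.902,123.668) → (112.123,124.251) → (116.016,123.121) → (111.465,128.499).

Shape 4 is a closed polygon drawn with `<path>`. Its stroke #000000 means engrave at S161, F2150. After flipping Y the toolpath is (159.016,132.213) → (53.642,48.397) → (56.987,102.171) → (50.142,46.937) → (5.721,36.471) → (159.016,132.213), returning to the start.

Shape 5 is a open polyline drawn with `<path>`. Its stroke #000000 means engrave at S161, F2150. After flipping Y the toolpath is (162.450,63.398) → (28.612,58.721) → (20.705,24.570) → (83.361,7.457).

(bCNC post)
(Date: synthetic)
G21
G90
G00 X132.248 Y39.589
M3 S161
G1 X120.756 Y25.383 F2150
G1 X106.839 Y19.385
G1 X90.499 Y21.593
G1 X71.735 Y32.008
G00 X28.896 Y112.364
M3 S161
G1 X28.871 Y104.011 F2150
G1 X37.198 Y93.569
G1 X53.878 Y81.039
G1 X78.910 Y66.420
G00 X99.469 Y113.151
M3 S161
G1 X104.902 Y123.668 F2150
G1 X112.123 Y124.251
G1 X116.016 Y123.121
G1 X111.465 Y128.499
G00 X159.016 Y132.213
M3 S161
G1 X53.642 Y48.397 F2150
G1 X56.987 Y102.171
G1 X50.142 Y46.937
G1 X5.721 Y36.471
G1 X159.016 Y132.213
G00 X162.450 Y63.398
M3 S161
G1 X28.612 Y58.721 F2150
G1 X20.705 Y24.570
G1 X83.361 Y7.457
M5
G00 X0.000 Y0.000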